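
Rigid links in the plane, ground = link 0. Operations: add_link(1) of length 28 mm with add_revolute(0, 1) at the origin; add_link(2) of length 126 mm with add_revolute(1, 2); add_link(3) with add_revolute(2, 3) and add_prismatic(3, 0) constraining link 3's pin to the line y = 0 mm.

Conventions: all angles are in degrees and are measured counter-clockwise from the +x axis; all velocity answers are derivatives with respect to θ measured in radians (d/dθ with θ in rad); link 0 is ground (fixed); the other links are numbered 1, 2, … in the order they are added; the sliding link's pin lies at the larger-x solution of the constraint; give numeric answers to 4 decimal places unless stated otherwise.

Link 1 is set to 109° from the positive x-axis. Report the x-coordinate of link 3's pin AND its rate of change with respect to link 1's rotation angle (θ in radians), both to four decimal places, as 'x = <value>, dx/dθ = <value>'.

geometry: r = 28 mm, L = 126 mm, e = 0 mm
crank pin P = (r cos θ, r sin θ) = (-9.115908, 26.474520)
h = r sin θ − e = 26.474520 − 0 = 26.474520
x = r cos θ + √(L² − h²) = -9.115908 + 123.187255 = 114.071347
dx/dθ = −r sin θ − h·r cos θ/√(L² − h²) (θ in radians; h = 26.474520) = -24.515395

x = 114.0713, dx/dθ = -24.5154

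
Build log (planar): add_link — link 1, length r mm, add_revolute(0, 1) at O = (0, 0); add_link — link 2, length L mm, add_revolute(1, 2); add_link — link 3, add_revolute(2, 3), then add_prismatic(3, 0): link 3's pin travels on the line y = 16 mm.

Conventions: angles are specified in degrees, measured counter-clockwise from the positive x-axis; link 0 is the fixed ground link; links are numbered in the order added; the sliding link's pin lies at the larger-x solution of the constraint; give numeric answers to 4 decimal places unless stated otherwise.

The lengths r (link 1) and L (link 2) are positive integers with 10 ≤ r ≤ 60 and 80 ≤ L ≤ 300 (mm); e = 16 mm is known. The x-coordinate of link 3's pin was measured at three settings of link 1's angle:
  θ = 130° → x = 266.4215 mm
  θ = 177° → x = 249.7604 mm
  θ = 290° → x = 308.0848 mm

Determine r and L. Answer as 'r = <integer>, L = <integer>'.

constraint per measurement: (x − r cos θ)² + (r sin θ − e)² = L²
subtracting the θ₁ and θ₂ equations cancels the r² and L² terms:
r = (x₁² − x₂²) / (2[(x₁cos θ₁ + e sin θ₁) − (x₂cos θ₂ + e sin θ₂)]) = 48.0000 → r = 48
L² = (x₁ − r cos θ₁)² + (r sin θ₁ − e)² = 88804.0056 → L = 298.0000 → L = 298
check at θ₃=290°: x = 308.0848 (printed 308.0848) ✓

r = 48, L = 298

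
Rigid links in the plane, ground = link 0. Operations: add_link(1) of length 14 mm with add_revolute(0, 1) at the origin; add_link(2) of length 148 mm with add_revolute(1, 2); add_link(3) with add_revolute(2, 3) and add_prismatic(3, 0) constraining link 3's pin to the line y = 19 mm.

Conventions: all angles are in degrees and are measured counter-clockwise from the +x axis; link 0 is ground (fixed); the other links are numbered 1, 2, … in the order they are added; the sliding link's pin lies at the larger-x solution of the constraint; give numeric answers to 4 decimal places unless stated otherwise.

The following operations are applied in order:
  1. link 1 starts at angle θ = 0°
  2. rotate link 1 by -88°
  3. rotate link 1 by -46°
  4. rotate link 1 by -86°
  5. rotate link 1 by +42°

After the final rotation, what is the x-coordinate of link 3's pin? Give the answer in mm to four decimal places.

geometry: r = 14 mm, L = 148 mm, e = 19 mm; θ starts at 0°
rotate link 1 by -88°: θ ← 0° -88° = -88°
rotate link 1 by -46°: θ ← -88° -46° = -134°
rotate link 1 by -86°: θ ← -134° -86° = -220°
rotate link 1 by +42°: θ ← -220° +42° = -178°
crank pin P = (r cos θ, r sin θ) = (-13.991472, -0.488593)
h = r sin θ − e = -0.488593 − 19 = -19.488593
x = r cos θ + √(L² − h²) = -13.991472 + 146.711263 = 132.719792

132.7198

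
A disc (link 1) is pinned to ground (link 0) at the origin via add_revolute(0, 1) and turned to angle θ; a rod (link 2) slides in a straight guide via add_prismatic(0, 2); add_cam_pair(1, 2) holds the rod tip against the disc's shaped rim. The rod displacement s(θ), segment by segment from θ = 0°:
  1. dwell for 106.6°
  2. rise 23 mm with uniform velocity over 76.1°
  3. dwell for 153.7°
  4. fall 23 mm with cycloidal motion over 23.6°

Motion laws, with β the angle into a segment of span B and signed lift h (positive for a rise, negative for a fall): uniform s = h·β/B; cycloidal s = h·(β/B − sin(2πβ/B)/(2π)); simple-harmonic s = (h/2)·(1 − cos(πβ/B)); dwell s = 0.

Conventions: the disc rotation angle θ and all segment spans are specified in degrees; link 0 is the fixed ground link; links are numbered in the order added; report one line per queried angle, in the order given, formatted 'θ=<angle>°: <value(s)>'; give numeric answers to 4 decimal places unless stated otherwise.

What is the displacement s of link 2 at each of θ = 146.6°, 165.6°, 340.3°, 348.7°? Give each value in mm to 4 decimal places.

segment 1 (0° to 106.6°, dwell): s unchanged at 0.0000
θ = 146.6° falls in segment 2 (106.6° to 182.7°, uniform, h = 23): β = 146.6 − 106.6 = 40°, B = 76.1°; Δs = 23·40/76.1 = 12.0894; s = 0.0000 + 12.0894 = 12.0894
θ = 165.6° falls in segment 2 (106.6° to 182.7°, uniform, h = 23): β = 165.6 − 106.6 = 59°, B = 76.1°; Δs = 23·59/76.1 = 17.8318; s = 0.0000 + 17.8318 = 17.8318
segment 2 (106.6° to 182.7°, uniform, h = 23) is passed completely: s = 0.0000 + (23) = 23.0000
segment 3 (182.7° to 336.4°, dwell): s unchanged at 23.0000
θ = 340.3° falls in segment 4 (336.4° to 360°, cycloidal, h = -23): β = 340.3 − 336.4 = 3.9°, B = 23.6°; Δs = -23·(0.1653 − sin(2π·0.1653)/(2π)) = -0.6471; s = 23.0000 − 0.6471 = 22.3529
θ = 348.7° falls in segment 4 (336.4° to 360°, cycloidal, h = -23): β = 348.7 − 336.4 = 12.3°, B = 23.6°; Δs = -23·(0.5212 − sin(2π·0.5212)/(2π)) = -12.4731; s = 23.0000 − 12.4731 = 10.5269

θ=146.6°: 12.0894
θ=165.6°: 17.8318
θ=340.3°: 22.3529
θ=348.7°: 10.5269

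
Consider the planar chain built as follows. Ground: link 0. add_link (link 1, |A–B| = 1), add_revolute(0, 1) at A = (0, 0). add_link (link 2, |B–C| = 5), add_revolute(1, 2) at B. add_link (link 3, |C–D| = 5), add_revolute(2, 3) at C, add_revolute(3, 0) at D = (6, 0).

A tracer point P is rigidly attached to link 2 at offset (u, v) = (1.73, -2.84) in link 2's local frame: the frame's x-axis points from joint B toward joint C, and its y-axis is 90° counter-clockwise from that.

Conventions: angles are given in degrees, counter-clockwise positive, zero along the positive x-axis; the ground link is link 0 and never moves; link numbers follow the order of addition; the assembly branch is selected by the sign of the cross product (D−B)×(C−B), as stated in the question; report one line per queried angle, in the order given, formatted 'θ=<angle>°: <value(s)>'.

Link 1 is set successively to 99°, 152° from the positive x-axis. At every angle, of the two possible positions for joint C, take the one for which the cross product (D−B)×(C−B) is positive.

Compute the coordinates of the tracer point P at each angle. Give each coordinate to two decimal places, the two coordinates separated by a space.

A=(0,0), D=(6.00,0)
θ=99°: B = A + 1.00·(cos99°, sin99°) = (-0.1564, 0.9877)
θ=99°: |BD| = 6.2352
θ=99°: circle(B,5.00) ∩ circle(D,5.00): a=3.1176, h=3.9091
θ=99°:   candidates: C₊=(3.5410,4.3535) cross=24.374; C₋=(2.3026,-3.3659) cross=-24.374
θ=99°:   branch + wants cross > 0 → take C=(3.5410,4.3535) (cross=24.374)
θ=99°: ex = (C−B)/|BC| = (0.7395,0.6732); ey = (-0.6732,0.7395)
θ=99°: P = B + 1.73·ex + -2.84·ey = (3.0347,0.0521)
θ=152°: B = A + 1.00·(cos152°, sin152°) = (-0.8829, 0.4695)
θ=152°: |BD| = 6.8989
θ=152°: circle(B,5.00) ∩ circle(D,5.00): a=3.4495, h=3.6196
θ=152°:   candidates: C₊=(2.8048,3.8459) cross=24.971; C₋=(2.3122,-3.3764) cross=-24.971
θ=152°:   branch + wants cross > 0 → take C=(2.8048,3.8459) (cross=24.971)
θ=152°: ex = (C−B)/|BC| = (0.7376,0.6753); ey = (-0.6753,0.7376)
θ=152°: P = B + 1.73·ex + -2.84·ey = (2.3108,-0.4569)

θ=99°: 3.03 0.05
θ=152°: 2.31 -0.46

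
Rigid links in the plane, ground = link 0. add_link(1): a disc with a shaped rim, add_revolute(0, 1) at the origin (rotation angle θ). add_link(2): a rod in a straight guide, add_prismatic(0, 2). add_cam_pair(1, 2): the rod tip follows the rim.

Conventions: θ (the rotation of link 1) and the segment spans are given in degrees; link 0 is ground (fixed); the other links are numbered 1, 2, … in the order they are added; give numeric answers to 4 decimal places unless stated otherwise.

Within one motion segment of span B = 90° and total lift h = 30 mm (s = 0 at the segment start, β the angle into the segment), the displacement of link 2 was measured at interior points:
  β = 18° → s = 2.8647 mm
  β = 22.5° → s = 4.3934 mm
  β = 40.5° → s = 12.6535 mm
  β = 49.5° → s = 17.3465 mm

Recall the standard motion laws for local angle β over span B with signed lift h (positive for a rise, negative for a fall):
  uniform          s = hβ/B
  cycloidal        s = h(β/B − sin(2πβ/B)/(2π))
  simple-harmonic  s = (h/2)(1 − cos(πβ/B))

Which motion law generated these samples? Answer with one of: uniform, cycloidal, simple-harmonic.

candidates at β/B = r: uniform s = h·r (linear in β); cycloidal s = h·(r − sin(2πr)/(2π)); simple-harmonic s = (h/2)(1 − cos(πr))
β=18°: printed 2.8647 | uniform 6.0000, cycloidal 1.4590, simple-harmonic 2.8647
β=22.5°: printed 4.3934 | uniform 7.5000, cycloidal 2.7254, simple-harmonic 4.3934
β=40.5°: printed 12.6535 | uniform 13.5000, cycloidal 12.0246, simple-harmonic 12.6535
β=49.5°: printed 17.3465 | uniform 16.5000, cycloidal 17.9754, simple-harmonic 17.3465
only one law matches every sample → simple-harmonic

simple-harmonic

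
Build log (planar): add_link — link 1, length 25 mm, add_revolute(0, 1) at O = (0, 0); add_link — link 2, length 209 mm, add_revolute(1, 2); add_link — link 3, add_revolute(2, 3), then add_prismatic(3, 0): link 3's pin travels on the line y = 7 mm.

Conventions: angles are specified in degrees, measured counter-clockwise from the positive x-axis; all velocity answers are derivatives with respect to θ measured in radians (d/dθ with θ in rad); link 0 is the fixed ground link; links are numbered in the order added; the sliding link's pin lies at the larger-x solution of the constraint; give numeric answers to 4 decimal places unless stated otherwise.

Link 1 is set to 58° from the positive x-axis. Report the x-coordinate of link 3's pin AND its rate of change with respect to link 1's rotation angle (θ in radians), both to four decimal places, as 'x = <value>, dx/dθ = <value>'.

geometry: r = 25 mm, L = 209 mm, e = 7 mm
crank pin P = (r cos θ, r sin θ) = (13.247982, 21.201202)
h = r sin θ − e = 21.201202 − 7 = 14.201202
x = r cos θ + √(L² − h²) = 13.247982 + 208.516968 = 221.764949
dx/dθ = −r sin θ − h·r cos θ/√(L² − h²) (θ in radians; h = 14.201202) = -22.103466

x = 221.7649, dx/dθ = -22.1035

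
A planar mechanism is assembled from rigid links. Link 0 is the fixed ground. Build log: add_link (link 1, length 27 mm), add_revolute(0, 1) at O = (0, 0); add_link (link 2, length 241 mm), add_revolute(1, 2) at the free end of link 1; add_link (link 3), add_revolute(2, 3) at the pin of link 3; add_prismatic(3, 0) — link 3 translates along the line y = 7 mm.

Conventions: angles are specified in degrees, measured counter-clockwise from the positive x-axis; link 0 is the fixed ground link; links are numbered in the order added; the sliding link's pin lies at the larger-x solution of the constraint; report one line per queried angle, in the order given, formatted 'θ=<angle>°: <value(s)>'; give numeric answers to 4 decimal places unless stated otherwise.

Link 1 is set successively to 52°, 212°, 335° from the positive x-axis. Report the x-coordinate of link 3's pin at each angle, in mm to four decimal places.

geometry: r = 27 mm, L = 241 mm, e = 7 mm
θ=52°: crank pin P = (r cos θ, r sin θ) = (16.622860, 21.276290)
θ=52°: h = r sin θ − e = 21.276290 − 7 = 14.276290
θ=52°: x = r cos θ + √(L² − h²) = 16.622860 + 240.576781 = 257.199641
θ=212°: crank pin P = (r cos θ, r sin θ) = (-22.897299, -14.307820)
θ=212°: h = r sin θ − e = -14.307820 − 7 = -21.307820
θ=212°: x = r cos θ + √(L² − h²) = -22.897299 + 240.056195 = 217.158896
θ=335°: crank pin P = (r cos θ, r sin θ) = (24.470310, -11.410693)
θ=335°: h = r sin θ − e = -11.410693 − 7 = -18.410693
θ=335°: x = r cos θ + √(L² − h²) = 24.470310 + 240.295748 = 264.766058

θ=52°: 257.1996
θ=212°: 217.1589
θ=335°: 264.7661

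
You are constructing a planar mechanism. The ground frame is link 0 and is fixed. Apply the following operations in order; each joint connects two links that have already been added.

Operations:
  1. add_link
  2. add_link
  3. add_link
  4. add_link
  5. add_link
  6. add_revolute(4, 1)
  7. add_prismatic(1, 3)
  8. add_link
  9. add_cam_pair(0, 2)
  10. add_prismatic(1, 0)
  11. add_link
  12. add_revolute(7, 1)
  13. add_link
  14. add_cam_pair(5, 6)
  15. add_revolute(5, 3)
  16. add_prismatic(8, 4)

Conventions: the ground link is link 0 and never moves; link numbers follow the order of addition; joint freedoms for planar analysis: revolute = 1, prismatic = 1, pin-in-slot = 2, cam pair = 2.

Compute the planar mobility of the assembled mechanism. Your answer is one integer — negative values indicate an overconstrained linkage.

ground; <1,0,0>
#1 <2,0,0>
#2 <3,0,0>
#3 <4,0,0>
#4 <5,0,0>
#5 <6,0,0>
R:4↔1 J1 <6,1,0>
P:1↔3 J1 <6,2,0>
#6 <7,2,0>
C:0↔2 J2 <7,2,1>
P:1↔0 J1 <7,3,1>
#7 <8,3,1>
R:7↔1 J1 <8,4,1>
#8 <9,4,1>
C:5↔6 J2 <9,4,2>
R:5↔3 J1 <9,5,2>
P:8↔4 J1 <9,6,2>
3×8 − 2×6 − 1×2 = 10

M = 10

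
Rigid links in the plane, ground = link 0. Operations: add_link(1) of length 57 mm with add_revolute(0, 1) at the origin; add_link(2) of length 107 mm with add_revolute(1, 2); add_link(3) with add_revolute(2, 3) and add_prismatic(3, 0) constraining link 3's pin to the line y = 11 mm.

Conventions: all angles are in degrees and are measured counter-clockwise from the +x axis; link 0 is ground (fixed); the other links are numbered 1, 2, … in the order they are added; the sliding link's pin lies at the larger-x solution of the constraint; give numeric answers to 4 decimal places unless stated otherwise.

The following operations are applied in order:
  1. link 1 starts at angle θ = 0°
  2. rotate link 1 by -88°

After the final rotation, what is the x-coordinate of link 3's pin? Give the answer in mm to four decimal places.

geometry: r = 57 mm, L = 107 mm, e = 11 mm; θ starts at 0°
rotate link 1 by -88°: θ ← 0° -88° = -88°
crank pin P = (r cos θ, r sin θ) = (1.989271, -56.965277)
h = r sin θ − e = -56.965277 − 11 = -67.965277
x = r cos θ + √(L² − h²) = 1.989271 + 82.642127 = 84.631398

84.6314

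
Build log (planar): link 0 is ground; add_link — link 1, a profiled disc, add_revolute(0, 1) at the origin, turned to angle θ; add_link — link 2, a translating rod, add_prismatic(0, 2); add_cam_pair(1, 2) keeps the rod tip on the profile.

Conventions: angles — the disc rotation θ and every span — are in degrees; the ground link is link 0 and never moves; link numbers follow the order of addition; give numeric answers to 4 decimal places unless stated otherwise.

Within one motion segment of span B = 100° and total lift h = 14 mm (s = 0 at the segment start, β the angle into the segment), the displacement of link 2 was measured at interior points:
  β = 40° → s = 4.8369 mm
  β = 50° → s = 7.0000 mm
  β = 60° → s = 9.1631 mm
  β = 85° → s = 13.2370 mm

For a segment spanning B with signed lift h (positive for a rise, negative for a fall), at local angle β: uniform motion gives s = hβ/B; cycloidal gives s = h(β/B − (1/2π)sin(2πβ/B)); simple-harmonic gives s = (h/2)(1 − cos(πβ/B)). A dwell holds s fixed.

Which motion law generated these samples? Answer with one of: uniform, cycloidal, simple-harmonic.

candidates at β/B = r: uniform s = h·r (linear in β); cycloidal s = h·(r − sin(2πr)/(2π)); simple-harmonic s = (h/2)(1 − cos(πr))
β=40°: printed 4.8369 | uniform 5.6000, cycloidal 4.2903, simple-harmonic 4.8369
β=50°: printed 7.0000 | uniform 7.0000, cycloidal 7.0000, simple-harmonic 7.0000
β=60°: printed 9.1631 | uniform 8.4000, cycloidal 9.7097, simple-harmonic 9.1631
β=85°: printed 13.2370 | uniform 11.9000, cycloidal 13.7026, simple-harmonic 13.2370
only one law matches every sample → simple-harmonic

simple-harmonic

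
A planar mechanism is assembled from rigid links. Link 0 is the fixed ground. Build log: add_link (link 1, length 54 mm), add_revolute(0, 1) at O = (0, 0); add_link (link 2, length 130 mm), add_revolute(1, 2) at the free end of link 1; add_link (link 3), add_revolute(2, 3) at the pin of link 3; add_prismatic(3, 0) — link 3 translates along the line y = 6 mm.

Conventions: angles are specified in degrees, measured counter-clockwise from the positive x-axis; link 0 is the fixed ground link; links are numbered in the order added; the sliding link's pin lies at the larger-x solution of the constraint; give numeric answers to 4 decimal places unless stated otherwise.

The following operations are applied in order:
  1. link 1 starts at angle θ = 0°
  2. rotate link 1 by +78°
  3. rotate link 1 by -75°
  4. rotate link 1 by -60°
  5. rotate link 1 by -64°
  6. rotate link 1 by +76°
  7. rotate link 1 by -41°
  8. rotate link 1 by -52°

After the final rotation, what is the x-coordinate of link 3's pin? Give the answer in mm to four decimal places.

geometry: r = 54 mm, L = 130 mm, e = 6 mm; θ starts at 0°
rotate link 1 by +78°: θ ← 0° +78° = 78°
rotate link 1 by -75°: θ ← 78° -75° = 3°
rotate link 1 by -60°: θ ← 3° -60° = -57°
rotate link 1 by -64°: θ ← -57° -64° = -121°
rotate link 1 by +76°: θ ← -121° +76° = -45°
rotate link 1 by -41°: θ ← -45° -41° = -86°
rotate link 1 by -52°: θ ← -86° -52° = -138°
crank pin P = (r cos θ, r sin θ) = (-40.129821, -36.133053)
h = r sin θ − e = -36.133053 − 6 = -42.133053
x = r cos θ + √(L² − h²) = -40.129821 + 122.982949 = 82.853129

82.8531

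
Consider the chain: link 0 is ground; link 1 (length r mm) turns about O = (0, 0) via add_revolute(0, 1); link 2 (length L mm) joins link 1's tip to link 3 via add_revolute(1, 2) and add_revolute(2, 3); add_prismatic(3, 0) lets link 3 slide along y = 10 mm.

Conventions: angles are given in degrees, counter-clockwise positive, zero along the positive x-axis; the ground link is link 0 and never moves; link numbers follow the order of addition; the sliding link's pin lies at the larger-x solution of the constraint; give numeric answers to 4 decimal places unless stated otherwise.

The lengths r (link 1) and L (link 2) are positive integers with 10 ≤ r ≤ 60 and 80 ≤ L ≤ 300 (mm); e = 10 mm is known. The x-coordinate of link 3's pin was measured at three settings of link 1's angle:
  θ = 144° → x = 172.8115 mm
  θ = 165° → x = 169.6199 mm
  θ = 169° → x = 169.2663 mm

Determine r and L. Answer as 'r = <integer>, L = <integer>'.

constraint per measurement: (x − r cos θ)² + (r sin θ − e)² = L²
subtracting the θ₁ and θ₂ equations cancels the r² and L² terms:
r = (x₁² − x₂²) / (2[(x₁cos θ₁ + e sin θ₁) − (x₂cos θ₂ + e sin θ₂)]) = 20.0001 → r = 20
L² = (x₁ − r cos θ₁)² + (r sin θ₁ − e)² = 35720.9980 → L = 189.0000 → L = 189
check at θ₃=169°: x = 169.2663 (printed 169.2663) ✓

r = 20, L = 189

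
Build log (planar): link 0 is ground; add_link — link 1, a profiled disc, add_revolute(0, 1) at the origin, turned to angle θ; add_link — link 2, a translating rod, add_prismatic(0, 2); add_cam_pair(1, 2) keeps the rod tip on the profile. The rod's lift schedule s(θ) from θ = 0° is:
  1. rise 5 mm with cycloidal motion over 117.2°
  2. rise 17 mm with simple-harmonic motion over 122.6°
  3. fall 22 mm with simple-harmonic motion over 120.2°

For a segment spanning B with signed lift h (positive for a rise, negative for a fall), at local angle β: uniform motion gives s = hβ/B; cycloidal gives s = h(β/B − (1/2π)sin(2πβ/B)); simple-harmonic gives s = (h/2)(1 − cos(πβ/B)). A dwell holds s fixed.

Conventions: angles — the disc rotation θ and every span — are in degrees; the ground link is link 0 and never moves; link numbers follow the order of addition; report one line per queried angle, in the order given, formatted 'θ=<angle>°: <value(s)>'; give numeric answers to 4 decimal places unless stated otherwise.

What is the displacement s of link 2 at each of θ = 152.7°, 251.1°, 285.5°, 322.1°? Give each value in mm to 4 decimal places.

seg 1 [0°–117.2°] cycloidal, h=5: full span → s += 5 → s = 5.0000
seg 2 [117.2°–239.8°] simple-harmonic, h=17: θ=152.7° here. β=35.5, B=122.6. 17/2·(1 − cos(π·0.2896)) = 3.2810 → s = 8.2810
seg 2 [117.2°–239.8°] simple-harmonic, h=17: full span → s += 17 → s = 22.0000
seg 3 [239.8°–360°] simple-harmonic, h=-22: θ=251.1° here. β=11.3, B=120.2. -22/2·(1 − cos(π·0.0940)) = -0.4763 → s = 21.5237
seg 3 [239.8°–360°] simple-harmonic, h=-22: θ=285.5° here. β=45.7, B=120.2. -22/2·(1 − cos(π·0.3802)) = -6.9570 → s = 15.0430
seg 3 [239.8°–360°] simple-harmonic, h=-22: θ=322.1° here. β=82.3, B=120.2. -22/2·(1 − cos(π·0.6847)) = -17.0304 → s = 4.9696

θ=152.7°: 8.2810
θ=251.1°: 21.5237
θ=285.5°: 15.0430
θ=322.1°: 4.9696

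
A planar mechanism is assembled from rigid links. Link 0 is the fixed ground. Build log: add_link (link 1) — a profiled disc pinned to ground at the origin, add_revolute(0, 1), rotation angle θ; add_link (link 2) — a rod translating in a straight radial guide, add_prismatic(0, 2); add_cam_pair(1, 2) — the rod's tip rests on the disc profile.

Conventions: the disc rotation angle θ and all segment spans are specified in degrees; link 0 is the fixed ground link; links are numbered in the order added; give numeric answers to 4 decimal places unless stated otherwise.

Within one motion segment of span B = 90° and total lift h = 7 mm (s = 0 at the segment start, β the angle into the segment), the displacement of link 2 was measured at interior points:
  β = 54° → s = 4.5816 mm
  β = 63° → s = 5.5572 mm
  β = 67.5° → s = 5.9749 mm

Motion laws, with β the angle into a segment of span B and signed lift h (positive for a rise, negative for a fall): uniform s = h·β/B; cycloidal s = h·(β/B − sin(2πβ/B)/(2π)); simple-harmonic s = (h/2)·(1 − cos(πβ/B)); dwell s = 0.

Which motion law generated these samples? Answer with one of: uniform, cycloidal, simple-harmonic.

candidates at β/B = r: uniform s = h·r (linear in β); cycloidal s = h·(r − sin(2πr)/(2π)); simple-harmonic s = (h/2)(1 − cos(πr))
β=54°: printed 4.5816 | uniform 4.2000, cycloidal 4.8548, simple-harmonic 4.5816
β=63°: printed 5.5572 | uniform 4.9000, cycloidal 5.9596, simple-harmonic 5.5572
β=67.5°: printed 5.9749 | uniform 5.2500, cycloidal 6.3641, simple-harmonic 5.9749
only one law matches every sample → simple-harmonic

simple-harmonic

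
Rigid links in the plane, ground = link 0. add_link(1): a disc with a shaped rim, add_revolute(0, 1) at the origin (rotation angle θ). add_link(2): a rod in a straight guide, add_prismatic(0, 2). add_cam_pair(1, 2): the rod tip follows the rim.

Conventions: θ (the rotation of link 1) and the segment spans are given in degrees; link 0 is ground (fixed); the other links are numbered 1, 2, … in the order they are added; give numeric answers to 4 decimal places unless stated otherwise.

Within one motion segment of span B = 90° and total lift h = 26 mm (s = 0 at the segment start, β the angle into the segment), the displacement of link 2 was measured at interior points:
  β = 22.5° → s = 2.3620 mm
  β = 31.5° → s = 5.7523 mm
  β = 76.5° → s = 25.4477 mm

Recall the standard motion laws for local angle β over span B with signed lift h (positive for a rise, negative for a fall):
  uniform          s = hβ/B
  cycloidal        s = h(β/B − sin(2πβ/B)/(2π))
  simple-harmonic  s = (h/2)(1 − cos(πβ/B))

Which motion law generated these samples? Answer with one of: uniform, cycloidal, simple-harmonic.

candidates at β/B = r: uniform s = h·r (linear in β); cycloidal s = h·(r − sin(2πr)/(2π)); simple-harmonic s = (h/2)(1 − cos(πr))
β=22.5°: printed 2.3620 | uniform 6.5000, cycloidal 2.3620, simple-harmonic 3.8076
β=31.5°: printed 5.7523 | uniform 9.1000, cycloidal 5.7523, simple-harmonic 7.0981
β=76.5°: printed 25.4477 | uniform 22.1000, cycloidal 25.4477, simple-harmonic 24.5831
only one law matches every sample → cycloidal

cycloidal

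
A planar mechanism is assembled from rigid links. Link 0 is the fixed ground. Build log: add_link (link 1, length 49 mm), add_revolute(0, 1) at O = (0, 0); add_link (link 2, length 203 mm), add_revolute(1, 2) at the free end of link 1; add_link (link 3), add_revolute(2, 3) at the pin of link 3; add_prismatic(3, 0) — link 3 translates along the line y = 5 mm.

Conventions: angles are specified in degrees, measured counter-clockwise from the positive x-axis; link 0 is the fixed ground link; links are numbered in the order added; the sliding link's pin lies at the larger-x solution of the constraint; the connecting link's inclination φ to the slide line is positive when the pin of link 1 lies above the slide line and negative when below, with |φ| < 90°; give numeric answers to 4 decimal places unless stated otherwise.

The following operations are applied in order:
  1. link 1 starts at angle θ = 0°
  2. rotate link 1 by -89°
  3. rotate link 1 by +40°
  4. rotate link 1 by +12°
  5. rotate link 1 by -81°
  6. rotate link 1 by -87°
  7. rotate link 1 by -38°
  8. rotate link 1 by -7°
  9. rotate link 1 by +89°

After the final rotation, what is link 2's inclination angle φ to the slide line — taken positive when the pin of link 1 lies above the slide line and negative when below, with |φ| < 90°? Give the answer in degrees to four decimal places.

geometry: r = 49 mm, L = 203 mm, e = 5 mm; θ starts at 0°
rotate link 1 by -89°: θ ← 0° -89° = -89°
rotate link 1 by +40°: θ ← -89° +40° = -49°
rotate link 1 by +12°: θ ← -49° +12° = -37°
rotate link 1 by -81°: θ ← -37° -81° = -118°
rotate link 1 by -87°: θ ← -118° -87° = -205°
rotate link 1 by -38°: θ ← -205° -38° = -243°
rotate link 1 by -7°: θ ← -243° -7° = -250°
rotate link 1 by +89°: θ ← -250° +89° = -161°
h = r sin θ − e = -15.952840 − 5 = -20.952840
sin φ = h / L = -20.952840 / 203 = -0.10321596
φ = arcsin(-0.10321596) = -5.924390°

-5.9244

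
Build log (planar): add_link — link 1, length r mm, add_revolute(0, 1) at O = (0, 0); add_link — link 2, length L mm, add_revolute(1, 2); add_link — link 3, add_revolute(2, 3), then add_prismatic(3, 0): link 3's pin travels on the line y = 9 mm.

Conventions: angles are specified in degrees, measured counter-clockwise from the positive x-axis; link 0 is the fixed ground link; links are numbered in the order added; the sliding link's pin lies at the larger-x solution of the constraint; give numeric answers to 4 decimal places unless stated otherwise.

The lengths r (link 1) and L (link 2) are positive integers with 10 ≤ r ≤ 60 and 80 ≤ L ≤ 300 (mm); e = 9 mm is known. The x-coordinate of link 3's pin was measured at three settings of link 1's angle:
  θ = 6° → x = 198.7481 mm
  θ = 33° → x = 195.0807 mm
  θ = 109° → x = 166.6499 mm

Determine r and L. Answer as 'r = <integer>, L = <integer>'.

constraint per measurement: (x − r cos θ)² + (r sin θ − e)² = L²
subtracting the θ₁ and θ₂ equations cancels the r² and L² terms:
r = (x₁² − x₂²) / (2[(x₁cos θ₁ + e sin θ₁) − (x₂cos θ₂ + e sin θ₂)]) = 24.0002 → r = 24
L² = (x₁ − r cos θ₁)² + (r sin θ₁ − e)² = 30625.0028 → L = 175.0000 → L = 175
check at θ₃=109°: x = 166.6499 (printed 166.6499) ✓

r = 24, L = 175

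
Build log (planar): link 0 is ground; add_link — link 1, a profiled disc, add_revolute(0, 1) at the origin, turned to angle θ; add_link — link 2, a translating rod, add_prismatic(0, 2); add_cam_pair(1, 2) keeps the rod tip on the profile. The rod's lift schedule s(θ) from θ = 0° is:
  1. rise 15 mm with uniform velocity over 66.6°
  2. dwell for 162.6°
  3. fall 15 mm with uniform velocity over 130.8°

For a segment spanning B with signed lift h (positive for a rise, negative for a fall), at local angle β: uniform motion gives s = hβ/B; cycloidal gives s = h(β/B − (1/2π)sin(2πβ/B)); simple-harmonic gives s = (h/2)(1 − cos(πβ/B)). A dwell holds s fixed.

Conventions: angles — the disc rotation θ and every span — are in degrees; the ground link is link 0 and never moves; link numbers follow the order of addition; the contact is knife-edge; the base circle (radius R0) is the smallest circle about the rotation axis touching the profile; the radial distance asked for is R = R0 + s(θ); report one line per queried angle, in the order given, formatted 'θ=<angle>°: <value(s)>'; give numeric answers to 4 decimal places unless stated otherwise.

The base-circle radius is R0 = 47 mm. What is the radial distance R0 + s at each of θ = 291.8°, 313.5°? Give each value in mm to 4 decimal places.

seg 1 [0°–66.6°] uniform, h=15: full span → s += 15 → s = 15.0000
seg 2 [66.6°–229.2°] dwell: s stays 15.0000
seg 3 [229.2°–360°] uniform, h=-15: θ=291.8° here. β=62.6, B=130.8. -15·62.6/130.8 = -7.1789 → s = 7.8211
seg 3 [229.2°–360°] uniform, h=-15: θ=313.5° here. β=84.3, B=130.8. -15·84.3/130.8 = -9.6674 → s = 5.3326
θ=291.8°: R = R0 + s = 47 + 7.8211 = 54.8211
θ=313.5°: R = R0 + s = 47 + 5.3326 = 52.3326

θ=291.8°: 54.8211
θ=313.5°: 52.3326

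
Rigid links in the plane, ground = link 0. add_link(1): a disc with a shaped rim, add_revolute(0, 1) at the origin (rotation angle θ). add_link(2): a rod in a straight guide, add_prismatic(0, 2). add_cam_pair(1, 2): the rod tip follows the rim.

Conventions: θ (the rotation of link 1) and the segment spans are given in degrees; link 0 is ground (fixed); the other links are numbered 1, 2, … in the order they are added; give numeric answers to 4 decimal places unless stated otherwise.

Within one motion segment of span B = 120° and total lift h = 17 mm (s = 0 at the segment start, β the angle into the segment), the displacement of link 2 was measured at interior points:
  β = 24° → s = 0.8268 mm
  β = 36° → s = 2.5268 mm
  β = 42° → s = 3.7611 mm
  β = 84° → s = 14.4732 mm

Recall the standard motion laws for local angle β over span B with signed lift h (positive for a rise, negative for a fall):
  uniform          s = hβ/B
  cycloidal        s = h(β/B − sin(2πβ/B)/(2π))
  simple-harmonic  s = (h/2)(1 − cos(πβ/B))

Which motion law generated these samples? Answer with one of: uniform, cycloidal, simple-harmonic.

candidates at β/B = r: uniform s = h·r (linear in β); cycloidal s = h·(r − sin(2πr)/(2π)); simple-harmonic s = (h/2)(1 − cos(πr))
β=24°: printed 0.8268 | uniform 3.4000, cycloidal 0.8268, simple-harmonic 1.6234
β=36°: printed 2.5268 | uniform 5.1000, cycloidal 2.5268, simple-harmonic 3.5038
β=42°: printed 3.7611 | uniform 5.9500, cycloidal 3.7611, simple-harmonic 4.6411
β=84°: printed 14.4732 | uniform 11.9000, cycloidal 14.4732, simple-harmonic 13.4962
only one law matches every sample → cycloidal

cycloidal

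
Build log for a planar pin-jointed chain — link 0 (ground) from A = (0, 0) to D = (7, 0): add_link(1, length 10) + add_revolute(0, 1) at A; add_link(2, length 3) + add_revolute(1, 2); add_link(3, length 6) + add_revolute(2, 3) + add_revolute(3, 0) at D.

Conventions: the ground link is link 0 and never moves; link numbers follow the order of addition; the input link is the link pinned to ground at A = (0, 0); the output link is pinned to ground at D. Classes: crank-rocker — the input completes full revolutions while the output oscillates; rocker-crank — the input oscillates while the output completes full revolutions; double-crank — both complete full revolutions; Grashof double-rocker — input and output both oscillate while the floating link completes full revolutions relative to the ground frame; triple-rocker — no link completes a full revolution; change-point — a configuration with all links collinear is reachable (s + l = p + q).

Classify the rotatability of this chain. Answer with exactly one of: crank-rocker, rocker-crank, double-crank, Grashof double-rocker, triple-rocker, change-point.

lengths: ground=7, input=10, coupler=3, output=6
sorted: s=3 (shortest), l=10 (longest), p+q=13
s + l = 13 vs p + q = 13
s + l = p + q → change-point (collinear configuration reachable)

change-point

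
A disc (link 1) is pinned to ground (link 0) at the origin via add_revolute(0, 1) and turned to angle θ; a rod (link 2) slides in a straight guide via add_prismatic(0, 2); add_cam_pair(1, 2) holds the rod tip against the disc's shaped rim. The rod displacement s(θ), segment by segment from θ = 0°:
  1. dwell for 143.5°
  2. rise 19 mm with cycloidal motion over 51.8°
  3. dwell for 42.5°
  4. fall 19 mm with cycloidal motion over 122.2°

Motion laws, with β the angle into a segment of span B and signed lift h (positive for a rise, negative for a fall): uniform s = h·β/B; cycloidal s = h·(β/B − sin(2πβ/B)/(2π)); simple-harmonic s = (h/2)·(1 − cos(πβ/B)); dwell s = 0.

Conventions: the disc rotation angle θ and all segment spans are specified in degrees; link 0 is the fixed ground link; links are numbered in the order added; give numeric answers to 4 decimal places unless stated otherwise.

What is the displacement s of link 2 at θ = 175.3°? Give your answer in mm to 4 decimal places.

segment 1 (0° to 143.5°, dwell): s unchanged at 0.0000
θ = 175.3° falls in segment 2 (143.5° to 195.3°, cycloidal, h = 19): β = 175.3 − 143.5 = 31.8°, B = 51.8°; Δs = 19·(0.6139 − sin(2π·0.6139)/(2π)) = 13.6481; s = 0.0000 + 13.6481 = 13.6481

13.6481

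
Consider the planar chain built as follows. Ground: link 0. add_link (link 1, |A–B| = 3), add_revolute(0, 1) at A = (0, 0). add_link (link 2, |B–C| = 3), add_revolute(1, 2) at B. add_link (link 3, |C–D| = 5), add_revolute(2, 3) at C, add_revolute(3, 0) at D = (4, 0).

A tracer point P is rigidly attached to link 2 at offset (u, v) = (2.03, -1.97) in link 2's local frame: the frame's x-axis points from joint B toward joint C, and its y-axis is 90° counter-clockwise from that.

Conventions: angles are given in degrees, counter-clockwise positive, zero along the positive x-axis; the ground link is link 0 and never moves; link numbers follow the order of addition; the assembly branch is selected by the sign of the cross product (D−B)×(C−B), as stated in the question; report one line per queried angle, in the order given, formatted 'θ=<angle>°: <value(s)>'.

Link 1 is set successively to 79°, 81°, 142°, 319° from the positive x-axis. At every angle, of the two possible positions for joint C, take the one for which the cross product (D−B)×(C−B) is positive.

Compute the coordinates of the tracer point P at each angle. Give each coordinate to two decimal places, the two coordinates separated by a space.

A=(0,0), D=(4.00,0)
θ=79°: B = A + 3.00·(cos79°, sin79°) = (0.5724, 2.9449)
θ=79°: |BD| = 4.5189
θ=79°: circle(B,3.00) ∩ circle(D,5.00): a=0.4891, h=2.9599
θ=79°:   candidates: C₊=(2.8723,4.8712) cross=13.375; C₋=(-0.9855,0.3811) cross=-13.375
θ=79°:   branch + wants cross > 0 → take C=(2.8723,4.8712) (cross=13.375)
θ=79°: ex = (C−B)/|BC| = (0.7666,0.6421); ey = (-0.6421,0.7666)
θ=79°: P = B + 2.03·ex + -1.97·ey = (3.3936,2.7381)
θ=81°: B = A + 3.00·(cos81°, sin81°) = (0.4693, 2.9631)
θ=81°: |BD| = 4.6093
θ=81°: circle(B,3.00) ∩ circle(D,5.00): a=0.5690, h=2.9455
θ=81°:   candidates: C₊=(2.7987,4.8535) cross=13.577; C₋=(-0.9884,0.3410) cross=-13.577
θ=81°:   branch + wants cross > 0 → take C=(2.7987,4.8535) (cross=13.577)
θ=81°: ex = (C−B)/|BC| = (0.7765,0.6302); ey = (-0.6302,0.7765)
θ=81°: P = B + 2.03·ex + -1.97·ey = (3.2869,2.7127)
θ=142°: B = A + 3.00·(cos142°, sin142°) = (-2.3640, 1.8470)
θ=142°: |BD| = 6.6266
θ=142°: circle(B,3.00) ∩ circle(D,5.00): a=2.1061, h=2.1365
θ=142°:   candidates: C₊=(0.2541,3.3118) cross=14.158; C₋=(-0.9369,-0.7918) cross=-14.158
θ=142°:   branch + wants cross > 0 → take C=(0.2541,3.3118) (cross=14.158)
θ=142°: ex = (C−B)/|BC| = (0.8727,0.4883); ey = (-0.4883,0.8727)
θ=142°: P = B + 2.03·ex + -1.97·ey = (0.3694,1.1190)
θ=319°: B = A + 3.00·(cos319°, sin319°) = (2.2641, -1.9682)
θ=319°: |BD| = 2.6243
θ=319°: circle(B,3.00) ∩ circle(D,5.00): a=-1.7363, h=2.4465
θ=319°:   candidates: C₊=(-0.7192,-1.6521) cross=6.420; C₋=(2.9505,-4.8886) cross=-6.420
θ=319°:   branch + wants cross > 0 → take C=(-0.7192,-1.6521) (cross=6.420)
θ=319°: ex = (C−B)/|BC| = (-0.9944,0.1054); ey = (-0.1054,-0.9944)
θ=319°: P = B + 2.03·ex + -1.97·ey = (0.4530,0.2047)

θ=79°: 3.39 2.74
θ=81°: 3.29 2.71
θ=142°: 0.37 1.12
θ=319°: 0.45 0.20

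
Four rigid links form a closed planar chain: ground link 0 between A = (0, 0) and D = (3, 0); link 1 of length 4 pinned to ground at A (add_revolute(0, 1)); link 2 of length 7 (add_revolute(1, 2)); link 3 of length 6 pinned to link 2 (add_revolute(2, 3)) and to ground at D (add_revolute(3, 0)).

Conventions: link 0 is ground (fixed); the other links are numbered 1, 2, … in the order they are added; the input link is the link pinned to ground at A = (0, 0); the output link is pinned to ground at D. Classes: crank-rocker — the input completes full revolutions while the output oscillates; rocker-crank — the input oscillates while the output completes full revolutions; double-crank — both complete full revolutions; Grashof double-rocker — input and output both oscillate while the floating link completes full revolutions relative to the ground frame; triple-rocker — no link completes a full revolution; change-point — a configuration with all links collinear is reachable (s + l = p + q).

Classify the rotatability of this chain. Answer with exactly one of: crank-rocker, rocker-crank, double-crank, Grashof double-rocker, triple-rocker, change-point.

lengths: ground=3, input=4, coupler=7, output=6
sorted: s=3 (shortest), l=7 (longest), p+q=10
s + l = 10 vs p + q = 10
s + l = p + q → change-point (collinear configuration reachable)

change-point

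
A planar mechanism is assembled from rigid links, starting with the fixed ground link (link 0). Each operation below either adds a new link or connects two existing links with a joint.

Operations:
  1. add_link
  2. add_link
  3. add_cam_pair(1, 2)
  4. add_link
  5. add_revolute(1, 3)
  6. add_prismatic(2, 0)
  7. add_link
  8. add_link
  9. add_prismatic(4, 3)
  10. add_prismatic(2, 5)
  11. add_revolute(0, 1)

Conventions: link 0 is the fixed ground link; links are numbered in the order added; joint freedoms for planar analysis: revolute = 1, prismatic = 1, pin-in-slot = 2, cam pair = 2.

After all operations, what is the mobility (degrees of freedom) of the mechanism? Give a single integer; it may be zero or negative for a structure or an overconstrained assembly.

L=1 J1=0 J2=0
add link → L=2 J1=0 J2=0
add link → L=3 J1=0 J2=0
C@1,2 dof=2 J2 → L=3 J1=0 J2=1
add link → L=4 J1=0 J2=1
R@1,3 dof=1 J1 → L=4 J1=1 J2=1
P@2,0 dof=1 J1 → L=4 J1=2 J2=1
add link → L=5 J1=2 J2=1
add link → L=6 J1=2 J2=1
P@4,3 dof=1 J1 → L=6 J1=3 J2=1
P@2,5 dof=1 J1 → L=6 J1=4 J2=1
R@0,1 dof=1 J1 → L=6 J1=5 J2=1
M=3(L−1)−2J1−J2=3·5−2·5−1=4

M = 4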